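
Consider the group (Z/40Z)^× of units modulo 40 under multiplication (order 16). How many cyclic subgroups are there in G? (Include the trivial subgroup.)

Each element a generates a cyclic subgroup ⟨a⟩; distinct elements may generate the same one (a cyclic group of order d has φ(d) generators).
Cyclic subgroups by order — order 1: 1; order 2: 7; order 4: 4.
Total: 12.

12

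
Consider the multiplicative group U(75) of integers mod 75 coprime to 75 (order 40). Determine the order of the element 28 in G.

Compute successive powers of 28 mod 75: 28, 34, 52, 31, 43, 4, 37, 61, …; 28^20 ≡ 1 (mod 75).
So |⟨28⟩| = 20.

20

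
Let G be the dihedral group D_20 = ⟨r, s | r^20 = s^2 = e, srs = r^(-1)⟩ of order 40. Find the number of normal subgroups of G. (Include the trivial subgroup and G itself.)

9

G has 48 subgroups. Checking conjugation-invariance by order — order 1: 1/1 normal; order 2: 1/21 normal; order 4: 1/11 normal; order 5: 1/1 normal; order 8: 0/5 normal; order 10: 1/5 normal; order 20: 3/3 normal; order 40: 1/1 normal.
Total normal subgroups: 9.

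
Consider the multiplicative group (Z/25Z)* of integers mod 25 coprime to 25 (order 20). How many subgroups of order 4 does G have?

1

|G| = 20 and 4 | 20, so subgroups of order 4 are possible by Lagrange.
The subgroups of order 4 are: {1, 7, 18, 24}.
So G has 1 subgroup of order 4.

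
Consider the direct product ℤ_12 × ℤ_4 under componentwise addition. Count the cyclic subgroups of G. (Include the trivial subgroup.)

20

A cyclic subgroup of order d is generated by each of its φ(d) elements of order d, so the cyclic subgroups of order d number (#elements of order d)/φ(d).
Cyclic subgroups by order — order 1: 1; order 2: 3; order 3: 1; order 4: 6; order 6: 3; order 12: 6.
Total: 20.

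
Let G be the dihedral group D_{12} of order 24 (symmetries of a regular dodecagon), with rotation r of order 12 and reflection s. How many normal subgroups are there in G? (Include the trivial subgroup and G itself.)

9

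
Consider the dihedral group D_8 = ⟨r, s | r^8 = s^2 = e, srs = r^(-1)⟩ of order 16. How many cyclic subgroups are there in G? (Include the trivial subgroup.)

Each element a generates a cyclic subgroup ⟨a⟩; distinct elements may generate the same one (a cyclic group of order d has φ(d) generators).
Cyclic subgroups by order — order 1: 1; order 2: 9; order 4: 1; order 8: 1.
Total: 12.

12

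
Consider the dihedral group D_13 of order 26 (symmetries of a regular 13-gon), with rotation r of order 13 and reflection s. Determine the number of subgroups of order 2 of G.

13

|G| = 26 and 2 | 26, so subgroups of order 2 are possible by Lagrange.
The subgroups of order 2 are: {e, r^10s}; {e, r^11s}; {e, r^12s}; {e, r^2s}; … (13 in all).
So G has 13 subgroups of order 2.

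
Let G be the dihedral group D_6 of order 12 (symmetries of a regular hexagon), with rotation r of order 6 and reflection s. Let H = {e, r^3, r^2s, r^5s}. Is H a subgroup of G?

|H| = 4 divides |G| = 12, consistent with Lagrange.
H contains the identity, every element's inverse is in H, and H is closed under ·: it is a subgroup.

Yes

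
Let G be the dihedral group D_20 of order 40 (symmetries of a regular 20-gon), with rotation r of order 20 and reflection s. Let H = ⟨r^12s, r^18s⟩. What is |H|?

20

|⟨r^12s⟩| = 2 and |⟨r^18s⟩| = 2, so |H| is a multiple of lcm(2, 2) = 2 and divides |G| = 40.
Closing under the operation: H = {e, r^2, r^4, r^6, r^8, r^10, r^12, r^14, r^16, r^18, s, r^2s, r^4s, r^6s, r^8s, r^10s, r^12s, r^14s, r^16s, r^18s}, so |H| = 20.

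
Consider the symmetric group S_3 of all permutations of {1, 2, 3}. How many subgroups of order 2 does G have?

3

|G| = 6 and 2 | 6, so subgroups of order 2 are possible by Lagrange.
The subgroups of order 2 are: {e, (1 2)}; {e, (1 3)}; {e, (2 3)}.
So G has 3 subgroups of order 2.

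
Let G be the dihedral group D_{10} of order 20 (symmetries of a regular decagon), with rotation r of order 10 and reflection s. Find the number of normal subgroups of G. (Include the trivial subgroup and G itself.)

G has 22 subgroups. Checking conjugation-invariance by order — order 1: 1/1 normal; order 2: 1/11 normal; order 4: 0/5 normal; order 5: 1/1 normal; order 10: 3/3 normal; order 20: 1/1 normal.
Total normal subgroups: 7.

7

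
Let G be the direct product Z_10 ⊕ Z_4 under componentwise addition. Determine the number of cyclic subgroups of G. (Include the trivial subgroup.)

12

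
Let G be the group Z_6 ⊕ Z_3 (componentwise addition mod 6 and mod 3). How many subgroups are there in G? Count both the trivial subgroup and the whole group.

|G| = 18, so by Lagrange every subgroup order divides 18. Divisors: 1, 2, 3, 6, 9, 18.
Subgroups by order — order 1: 1; order 2: 1; order 3: 4; order 6: 4; order 9: 1; order 18: 1.
Total: 1 + 1 + 4 + 4 + 1 + 1 = 12.

12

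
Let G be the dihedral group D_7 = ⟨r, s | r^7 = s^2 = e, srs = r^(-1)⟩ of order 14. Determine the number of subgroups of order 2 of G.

7

|G| = 14 and 2 | 14, so subgroups of order 2 are possible by Lagrange.
The subgroups of order 2 are: {e, r^2s}; {e, r^3s}; {e, r^4s}; {e, r^5s}; … (7 in all).
So G has 7 subgroups of order 2.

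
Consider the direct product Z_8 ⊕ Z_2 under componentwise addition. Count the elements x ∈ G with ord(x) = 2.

An element (a,b) has order lcm(ord(a), ord(b)); count pairs with lcm equal to 2.
Enumerating gives 3 such elements.

3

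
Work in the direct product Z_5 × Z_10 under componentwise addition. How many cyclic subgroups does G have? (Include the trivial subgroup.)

14

Group the elements of G by the cyclic subgroup they generate; each cyclic subgroup of order d accounts for φ(d) elements.
Cyclic subgroups by order — order 1: 1; order 2: 1; order 5: 6; order 10: 6.
Total: 14.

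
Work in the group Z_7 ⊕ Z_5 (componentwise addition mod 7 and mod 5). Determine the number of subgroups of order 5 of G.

|G| = 35 and 5 | 35, so subgroups of order 5 are possible by Lagrange.
The subgroups of order 5 are: {(0,0), (0,1), (0,2), (0,3), (0,4)}.
So G has 1 subgroup of order 5.

1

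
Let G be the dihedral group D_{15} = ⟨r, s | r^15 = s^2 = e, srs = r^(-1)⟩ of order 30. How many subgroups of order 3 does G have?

|G| = 30 and 3 | 30, so subgroups of order 3 are possible by Lagrange.
The subgroups of order 3 are: {e, r^5, r^10}.
So G has 1 subgroup of order 3.

1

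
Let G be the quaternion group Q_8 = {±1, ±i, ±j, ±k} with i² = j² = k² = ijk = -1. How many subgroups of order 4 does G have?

|G| = 8 and 4 | 8, so subgroups of order 4 are possible by Lagrange.
The subgroups of order 4 are: {1, -1, i, -i}; {1, -1, j, -j}; {1, -1, k, -k}.
So G has 3 subgroups of order 4.

3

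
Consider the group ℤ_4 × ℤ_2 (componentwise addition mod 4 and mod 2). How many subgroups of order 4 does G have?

|G| = 8 and 4 | 8, so subgroups of order 4 are possible by Lagrange.
The subgroups of order 4 are: {(0,0), (0,1), (2,0), (2,1)}; {(0,0), (1,0), (2,0), (3,0)}; {(0,0), (1,1), (2,0), (3,1)}.
So G has 3 subgroups of order 4.

3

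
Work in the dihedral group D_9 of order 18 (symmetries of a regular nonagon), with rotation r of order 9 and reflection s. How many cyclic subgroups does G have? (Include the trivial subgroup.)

Each element a generates a cyclic subgroup ⟨a⟩; distinct elements may generate the same one (a cyclic group of order d has φ(d) generators).
Cyclic subgroups by order — order 1: 1; order 2: 9; order 3: 1; order 9: 1.
Total: 12.

12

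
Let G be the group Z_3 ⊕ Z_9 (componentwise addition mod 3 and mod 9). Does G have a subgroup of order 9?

Yes

9 | 27. A subgroup of order 9 is {(0,0), (0,1), (0,2), (0,3), (0,4), (0,5), (0,6), (0,7), (0,8)}.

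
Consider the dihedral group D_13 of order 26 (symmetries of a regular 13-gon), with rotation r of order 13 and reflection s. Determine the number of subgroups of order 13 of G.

1

|G| = 26 and 13 | 26, so subgroups of order 13 are possible by Lagrange.
The subgroups of order 13 are: {e, r, r^2, r^3, r^4, r^5, r^6, r^7, r^8, r^9, r^10, r^11, r^12}.
So G has 1 subgroup of order 13.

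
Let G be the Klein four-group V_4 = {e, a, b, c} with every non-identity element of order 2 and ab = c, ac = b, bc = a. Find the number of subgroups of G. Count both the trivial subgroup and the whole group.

|G| = 4, so by Lagrange every subgroup order divides 4. Divisors: 1, 2, 4.
Subgroups by order — order 1: 1; order 2: 3; order 4: 1.
Total: 1 + 3 + 1 = 5.

5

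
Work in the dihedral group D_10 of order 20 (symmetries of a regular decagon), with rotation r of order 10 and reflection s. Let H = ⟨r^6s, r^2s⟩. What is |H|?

|⟨r^6s⟩| = 2 and |⟨r^2s⟩| = 2, so |H| is a multiple of lcm(2, 2) = 2 and divides |G| = 20.
Closing under the operation: H = {e, r^2, r^4, r^6, r^8, s, r^2s, r^4s, r^6s, r^8s}, so |H| = 10.

10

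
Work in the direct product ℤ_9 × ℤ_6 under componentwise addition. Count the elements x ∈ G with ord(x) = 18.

An element (a,b) has order lcm(ord(a), ord(b)); count pairs with lcm equal to 18.
Enumerating gives 18 such elements.

18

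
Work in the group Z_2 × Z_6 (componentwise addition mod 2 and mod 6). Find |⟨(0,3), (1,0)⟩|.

4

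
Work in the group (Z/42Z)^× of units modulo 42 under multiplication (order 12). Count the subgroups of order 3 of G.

1

|G| = 12 and 3 | 12, so subgroups of order 3 are possible by Lagrange.
The subgroups of order 3 are: {1, 25, 37}.
So G has 1 subgroup of order 3.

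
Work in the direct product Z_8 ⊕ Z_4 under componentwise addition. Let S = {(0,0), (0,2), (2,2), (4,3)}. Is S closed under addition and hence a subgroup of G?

(4,3) ∈ S but its inverse (4,1) ∉ S, so S is not a subgroup.

No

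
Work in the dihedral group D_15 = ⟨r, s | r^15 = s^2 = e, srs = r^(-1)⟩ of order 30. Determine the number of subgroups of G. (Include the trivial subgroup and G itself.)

|G| = 30, so by Lagrange every subgroup order divides 30. Divisors: 1, 2, 3, 5, 6, 10, 15, 30.
Subgroups by order — order 1: 1; order 2: 15; order 3: 1; order 5: 1; order 6: 5; order 10: 3; order 15: 1; order 30: 1.
Total: 1 + 15 + 1 + 1 + 5 + 3 + 1 + 1 = 28.

28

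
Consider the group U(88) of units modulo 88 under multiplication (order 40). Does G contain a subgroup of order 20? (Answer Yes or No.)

Yes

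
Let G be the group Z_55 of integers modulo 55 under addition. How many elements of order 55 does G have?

In a cyclic group of order 55, the number of elements of order d (for d | 55) is φ(d).
φ(55) = 40.

40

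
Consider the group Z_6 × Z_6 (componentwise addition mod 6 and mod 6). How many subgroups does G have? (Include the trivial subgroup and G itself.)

|G| = 36, so by Lagrange every subgroup order divides 36. Divisors: 1, 2, 3, 4, 6, 9, 12, 18, 36.
Subgroups by order — order 1: 1; order 2: 3; order 3: 4; order 4: 1; order 6: 12; order 9: 1; order 12: 4; order 18: 3; order 36: 1.
Total: 1 + 3 + 4 + 1 + 12 + 1 + 4 + 3 + 1 = 30.

30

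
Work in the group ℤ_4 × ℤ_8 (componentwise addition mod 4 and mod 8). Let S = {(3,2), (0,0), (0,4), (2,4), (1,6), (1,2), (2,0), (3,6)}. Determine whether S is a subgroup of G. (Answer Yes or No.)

|S| = 8 divides |G| = 32, consistent with Lagrange.
S contains the identity, every element's inverse is in S, and S is closed under +: it is a subgroup.

Yes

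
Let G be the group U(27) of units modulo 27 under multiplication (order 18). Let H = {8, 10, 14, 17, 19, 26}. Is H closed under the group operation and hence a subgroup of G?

The identity 1 ∉ H, so H is not a subgroup.

No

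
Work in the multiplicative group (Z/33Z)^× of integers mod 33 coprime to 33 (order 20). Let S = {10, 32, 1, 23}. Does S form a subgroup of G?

Yes

|S| = 4 divides |G| = 20, consistent with Lagrange.
S contains the identity, every element's inverse is in S, and S is closed under ·: it is a subgroup.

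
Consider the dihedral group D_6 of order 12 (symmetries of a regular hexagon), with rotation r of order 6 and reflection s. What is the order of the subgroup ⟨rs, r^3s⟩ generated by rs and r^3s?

6

|⟨rs⟩| = 2 and |⟨r^3s⟩| = 2, so |H| is a multiple of lcm(2, 2) = 2 and divides |G| = 12.
Closing under the operation: H = {e, r^2, r^4, rs, r^3s, r^5s}, so |H| = 6.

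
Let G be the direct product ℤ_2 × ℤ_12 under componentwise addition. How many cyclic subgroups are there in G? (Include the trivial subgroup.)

Group the elements of G by the cyclic subgroup they generate; each cyclic subgroup of order d accounts for φ(d) elements.
Cyclic subgroups by order — order 1: 1; order 2: 3; order 3: 1; order 4: 2; order 6: 3; order 12: 2.
Total: 12.

12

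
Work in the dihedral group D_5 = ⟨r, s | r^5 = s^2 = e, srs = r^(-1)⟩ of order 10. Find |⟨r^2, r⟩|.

|⟨r^2⟩| = 5 and |⟨r⟩| = 5, so |H| is a multiple of lcm(5, 5) = 5 and divides |G| = 10.
Closing under the operation: H = {e, r, r^2, r^3, r^4}, so |H| = 5.

5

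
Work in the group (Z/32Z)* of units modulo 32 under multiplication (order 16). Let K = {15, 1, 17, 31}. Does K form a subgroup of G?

|K| = 4 divides |G| = 16, consistent with Lagrange.
K contains the identity, every element's inverse is in K, and K is closed under ·: it is a subgroup.

Yes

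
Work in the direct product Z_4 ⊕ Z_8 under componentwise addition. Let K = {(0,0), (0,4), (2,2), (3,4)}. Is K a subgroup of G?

(3,4) ∈ K but its inverse (1,4) ∉ K, so K is not a subgroup.

No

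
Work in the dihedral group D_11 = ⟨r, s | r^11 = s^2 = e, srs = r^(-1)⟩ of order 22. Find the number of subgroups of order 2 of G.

|G| = 22 and 2 | 22, so subgroups of order 2 are possible by Lagrange.
The subgroups of order 2 are: {e, r^10s}; {e, r^2s}; {e, r^3s}; {e, r^4s}; … (11 in all).
So G has 11 subgroups of order 2.

11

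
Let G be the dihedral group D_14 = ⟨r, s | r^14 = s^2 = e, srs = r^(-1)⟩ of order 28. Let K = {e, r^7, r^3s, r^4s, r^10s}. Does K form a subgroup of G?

No

|K| = 5 does not divide |G| = 28, so by Lagrange K is not a subgroup.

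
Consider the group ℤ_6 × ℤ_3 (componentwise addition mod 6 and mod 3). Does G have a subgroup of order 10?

No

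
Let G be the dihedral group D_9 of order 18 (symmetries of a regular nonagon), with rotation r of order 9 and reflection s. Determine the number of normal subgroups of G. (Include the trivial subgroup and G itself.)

G has 16 subgroups. Checking conjugation-invariance by order — order 1: 1/1 normal; order 2: 0/9 normal; order 3: 1/1 normal; order 6: 0/3 normal; order 9: 1/1 normal; order 18: 1/1 normal.
Total normal subgroups: 4.

4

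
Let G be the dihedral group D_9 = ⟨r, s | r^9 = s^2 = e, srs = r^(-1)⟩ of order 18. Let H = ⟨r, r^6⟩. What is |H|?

9

|⟨r⟩| = 9 and |⟨r^6⟩| = 3, so |H| is a multiple of lcm(9, 3) = 9 and divides |G| = 18.
Closing under the operation: H = {e, r, r^2, r^3, r^4, r^5, r^6, r^7, r^8}, so |H| = 9.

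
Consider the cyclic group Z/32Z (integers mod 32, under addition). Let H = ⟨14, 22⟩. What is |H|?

16

|⟨14⟩| = 16 and |⟨22⟩| = 16, so |H| is a multiple of lcm(16, 16) = 16 and divides |G| = 32.
Closing under the operation: H = {0, 2, 4, 6, 8, 10, 12, 14, 16, 18, 20, 22, 24, 26, 28, 30}, so |H| = 16.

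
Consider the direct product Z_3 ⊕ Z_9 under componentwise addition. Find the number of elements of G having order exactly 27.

0

An element (a,b) has order lcm(ord(a), ord(b)); count pairs with lcm equal to 27.
Enumerating gives 0 such elements.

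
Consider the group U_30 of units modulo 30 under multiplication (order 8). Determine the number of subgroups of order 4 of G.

|G| = 8 and 4 | 8, so subgroups of order 4 are possible by Lagrange.
The subgroups of order 4 are: {1, 11, 19, 29}; {1, 7, 13, 19}; {1, 17, 19, 23}.
So G has 3 subgroups of order 4.

3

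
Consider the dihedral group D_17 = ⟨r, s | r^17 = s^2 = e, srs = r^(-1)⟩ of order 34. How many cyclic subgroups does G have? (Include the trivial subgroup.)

19

Group the elements of G by the cyclic subgroup they generate; each cyclic subgroup of order d accounts for φ(d) elements.
Cyclic subgroups by order — order 1: 1; order 2: 17; order 17: 1.
Total: 19.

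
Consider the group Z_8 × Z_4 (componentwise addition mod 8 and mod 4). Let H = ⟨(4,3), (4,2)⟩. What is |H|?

|⟨(4,3)⟩| = 4 and |⟨(4,2)⟩| = 2, so |H| is a multiple of lcm(4, 2) = 4 and divides |G| = 32.
Closing under the operation: H = {(0,0), (0,1), (0,2), (0,3), (4,0), (4,1), (4,2), (4,3)}, so |H| = 8.

8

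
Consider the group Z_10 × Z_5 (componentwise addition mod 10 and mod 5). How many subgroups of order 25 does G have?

|G| = 50 and 25 | 50, so subgroups of order 25 are possible by Lagrange.
The subgroups of order 25 are: {(0,0), (0,1), (0,2), (0,3), (0,4), (2,0), (2,1), (2,2), (2,3), (2,4), (4,0), (4,1), (4,2), (4,3), (4,4), (6,0), (6,1), (6,2), (6,3), (6,4), (8,0), (8,1), (8,2), (8,3), (8,4)}.
So G has 1 subgroup of order 25.

1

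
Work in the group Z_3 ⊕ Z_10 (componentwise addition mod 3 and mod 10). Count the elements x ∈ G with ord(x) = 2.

An element (a,b) has order lcm(ord(a), ord(b)); count pairs with lcm equal to 2.
Enumerating gives 1 such elements.

1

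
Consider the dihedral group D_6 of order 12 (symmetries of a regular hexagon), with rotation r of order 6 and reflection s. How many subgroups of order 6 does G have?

|G| = 12 and 6 | 12, so subgroups of order 6 are possible by Lagrange.
The subgroups of order 6 are: {e, r, r^2, r^3, r^4, r^5}; {e, r^2, r^4, s, r^2s, r^4s}; {e, r^2, r^4, rs, r^3s, r^5s}.
So G has 3 subgroups of order 6.

3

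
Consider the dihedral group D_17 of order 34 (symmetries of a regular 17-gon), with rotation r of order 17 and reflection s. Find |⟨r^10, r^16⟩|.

17

|⟨r^10⟩| = 17 and |⟨r^16⟩| = 17, so |H| is a multiple of lcm(17, 17) = 17 and divides |G| = 34.
Closing under the operation: H = {e, r, r^2, r^3, r^4, r^5, r^6, r^7, r^8, r^9, r^10, r^11, r^12, r^13, r^14, r^15, r^16}, so |H| = 17.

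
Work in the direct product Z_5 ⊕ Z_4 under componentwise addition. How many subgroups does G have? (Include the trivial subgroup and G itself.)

|G| = 20, so by Lagrange every subgroup order divides 20. Divisors: 1, 2, 4, 5, 10, 20.
Subgroups by order — order 1: 1; order 2: 1; order 4: 1; order 5: 1; order 10: 1; order 20: 1.
Total: 1 + 1 + 1 + 1 + 1 + 1 = 6.

6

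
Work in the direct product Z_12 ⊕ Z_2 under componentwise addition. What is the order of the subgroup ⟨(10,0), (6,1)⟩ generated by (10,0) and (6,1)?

|⟨(10,0)⟩| = 6 and |⟨(6,1)⟩| = 2, so |H| is a multiple of lcm(6, 2) = 6 and divides |G| = 24.
Closing under the operation: H = {(0,0), (0,1), (2,0), (2,1), (4,0), (4,1), (6,0), (6,1), (8,0), (8,1), (10,0), (10,1)}, so |H| = 12.

12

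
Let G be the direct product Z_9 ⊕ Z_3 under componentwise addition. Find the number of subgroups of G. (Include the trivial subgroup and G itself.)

10

|G| = 27, so by Lagrange every subgroup order divides 27. Divisors: 1, 3, 9, 27.
Subgroups by order — order 1: 1; order 3: 4; order 9: 4; order 27: 1.
Total: 1 + 4 + 4 + 1 = 10.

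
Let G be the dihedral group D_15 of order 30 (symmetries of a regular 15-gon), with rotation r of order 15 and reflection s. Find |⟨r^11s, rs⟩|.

6

|⟨r^11s⟩| = 2 and |⟨rs⟩| = 2, so |H| is a multiple of lcm(2, 2) = 2 and divides |G| = 30.
Closing under the operation: H = {e, r^5, r^10, rs, r^6s, r^11s}, so |H| = 6.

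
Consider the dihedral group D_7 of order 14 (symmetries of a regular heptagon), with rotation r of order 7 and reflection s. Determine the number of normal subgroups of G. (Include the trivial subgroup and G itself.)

3

G has 10 subgroups. Checking conjugation-invariance by order — order 1: 1/1 normal; order 2: 0/7 normal; order 7: 1/1 normal; order 14: 1/1 normal.
Total normal subgroups: 3.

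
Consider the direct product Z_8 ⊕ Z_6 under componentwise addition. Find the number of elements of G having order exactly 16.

0

An element (a,b) has order lcm(ord(a), ord(b)); count pairs with lcm equal to 16.
Enumerating gives 0 such elements.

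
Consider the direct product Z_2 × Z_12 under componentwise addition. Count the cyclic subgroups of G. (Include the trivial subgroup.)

12

A cyclic subgroup of order d is generated by each of its φ(d) elements of order d, so the cyclic subgroups of order d number (#elements of order d)/φ(d).
Cyclic subgroups by order — order 1: 1; order 2: 3; order 3: 1; order 4: 2; order 6: 3; order 12: 2.
Total: 12.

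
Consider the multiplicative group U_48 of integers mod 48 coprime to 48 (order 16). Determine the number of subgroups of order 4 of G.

|G| = 16 and 4 | 16, so subgroups of order 4 are possible by Lagrange.
The subgroups of order 4 are: {1, 11, 25, 35}; {1, 13, 25, 37}; {1, 7, 17, 23}; {1, 17, 25, 41}; … (11 in all).
So G has 11 subgroups of order 4.

11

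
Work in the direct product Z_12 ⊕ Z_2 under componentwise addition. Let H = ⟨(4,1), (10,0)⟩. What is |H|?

12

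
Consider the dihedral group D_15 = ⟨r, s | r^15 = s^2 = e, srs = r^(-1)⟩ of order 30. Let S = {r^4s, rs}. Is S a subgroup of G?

No

The identity e ∉ S, so S is not a subgroup.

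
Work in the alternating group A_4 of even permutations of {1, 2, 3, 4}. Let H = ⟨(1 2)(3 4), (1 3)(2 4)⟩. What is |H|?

4

|⟨(1 2)(3 4)⟩| = 2 and |⟨(1 3)(2 4)⟩| = 2, so |H| is a multiple of lcm(2, 2) = 2 and divides |G| = 12.
Closing under the operation: H = {e, (1 2)(3 4), (1 3)(2 4), (1 4)(2 3)}, so |H| = 4.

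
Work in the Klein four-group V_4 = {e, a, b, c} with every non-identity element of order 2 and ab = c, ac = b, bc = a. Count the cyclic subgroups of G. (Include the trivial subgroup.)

Group the elements of G by the cyclic subgroup they generate; each cyclic subgroup of order d accounts for φ(d) elements.
Cyclic subgroups by order — order 1: 1; order 2: 3.
Total: 4.

4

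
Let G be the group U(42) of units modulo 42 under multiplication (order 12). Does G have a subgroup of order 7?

No

7 does not divide |G| = 12, so by Lagrange no subgroup of order 7 exists.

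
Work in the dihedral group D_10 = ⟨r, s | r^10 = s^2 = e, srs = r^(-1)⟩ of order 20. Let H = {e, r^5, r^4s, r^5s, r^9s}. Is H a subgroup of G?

No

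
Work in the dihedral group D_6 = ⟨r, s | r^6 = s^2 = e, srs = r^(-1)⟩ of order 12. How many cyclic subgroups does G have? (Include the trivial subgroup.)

Group the elements of G by the cyclic subgroup they generate; each cyclic subgroup of order d accounts for φ(d) elements.
Cyclic subgroups by order — order 1: 1; order 2: 7; order 3: 1; order 6: 1.
Total: 10.

10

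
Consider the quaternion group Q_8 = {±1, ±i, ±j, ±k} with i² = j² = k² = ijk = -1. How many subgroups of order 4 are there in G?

|G| = 8 and 4 | 8, so subgroups of order 4 are possible by Lagrange.
The subgroups of order 4 are: {1, -1, i, -i}; {1, -1, j, -j}; {1, -1, k, -k}.
So G has 3 subgroups of order 4.

3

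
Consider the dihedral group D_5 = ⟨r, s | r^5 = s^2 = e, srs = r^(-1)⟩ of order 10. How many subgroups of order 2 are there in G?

|G| = 10 and 2 | 10, so subgroups of order 2 are possible by Lagrange.
The subgroups of order 2 are: {e, r^2s}; {e, r^3s}; {e, r^4s}; {e, rs}; … (5 in all).
So G has 5 subgroups of order 2.

5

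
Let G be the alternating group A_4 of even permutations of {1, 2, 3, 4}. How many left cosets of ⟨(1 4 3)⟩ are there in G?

|⟨(1 4 3)⟩| = 3 and |G| = 12.
By Lagrange, [G : H] = |G|/|H| = 12/3 = 4.

4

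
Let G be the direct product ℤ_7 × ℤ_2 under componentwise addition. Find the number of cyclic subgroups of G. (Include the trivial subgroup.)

Each element a generates a cyclic subgroup ⟨a⟩; distinct elements may generate the same one (a cyclic group of order d has φ(d) generators).
Cyclic subgroups by order — order 1: 1; order 2: 1; order 7: 1; order 14: 1.
Total: 4.

4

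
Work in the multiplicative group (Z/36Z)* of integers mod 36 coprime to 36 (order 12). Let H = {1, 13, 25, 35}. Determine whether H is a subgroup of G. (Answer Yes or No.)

No

Closure fails: 35 · 25 = 11 ∉ H. So H is not a subgroup.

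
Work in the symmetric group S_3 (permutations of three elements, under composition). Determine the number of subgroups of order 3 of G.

1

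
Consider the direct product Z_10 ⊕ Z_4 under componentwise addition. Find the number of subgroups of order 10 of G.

3

|G| = 40 and 10 | 40, so subgroups of order 10 are possible by Lagrange.
The subgroups of order 10 are: {(0,0), (0,2), (2,0), (2,2), (4,0), (4,2), (6,0), (6,2), (8,0), (8,2)}; {(0,0), (1,0), (2,0), (3,0), (4,0), (5,0), (6,0), (7,0), (8,0), (9,0)}; {(0,0), (1,2), (2,0), (3,2), (4,0), (5,2), (6,0), (7,2), (8,0), (9,2)}.
So G has 3 subgroups of order 10.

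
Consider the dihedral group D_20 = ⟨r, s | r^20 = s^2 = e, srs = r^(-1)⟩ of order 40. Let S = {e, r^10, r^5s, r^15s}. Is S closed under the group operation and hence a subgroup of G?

Yes

|S| = 4 divides |G| = 40, consistent with Lagrange.
S contains the identity, every element's inverse is in S, and S is closed under ·: it is a subgroup.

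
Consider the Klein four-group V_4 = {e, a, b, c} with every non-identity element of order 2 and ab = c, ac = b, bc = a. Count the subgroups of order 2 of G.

3

|G| = 4 and 2 | 4, so subgroups of order 2 are possible by Lagrange.
The subgroups of order 2 are: {e, a}; {e, b}; {e, c}.
So G has 3 subgroups of order 2.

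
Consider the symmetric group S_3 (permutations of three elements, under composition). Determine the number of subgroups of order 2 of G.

3

|G| = 6 and 2 | 6, so subgroups of order 2 are possible by Lagrange.
The subgroups of order 2 are: {e, (1 2)}; {e, (1 3)}; {e, (2 3)}.
So G has 3 subgroups of order 2.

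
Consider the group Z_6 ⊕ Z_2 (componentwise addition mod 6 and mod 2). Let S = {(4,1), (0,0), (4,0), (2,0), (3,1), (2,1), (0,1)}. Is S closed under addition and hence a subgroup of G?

|S| = 7 does not divide |G| = 12, so by Lagrange S is not a subgroup.

No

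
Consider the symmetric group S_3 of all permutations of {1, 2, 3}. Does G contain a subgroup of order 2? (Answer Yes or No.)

Yes

2 | 6. A subgroup of order 2 is {e, (1 2)}.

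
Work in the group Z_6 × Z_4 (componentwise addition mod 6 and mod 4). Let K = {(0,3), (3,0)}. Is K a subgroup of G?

The identity (0,0) ∉ K, so K is not a subgroup.

No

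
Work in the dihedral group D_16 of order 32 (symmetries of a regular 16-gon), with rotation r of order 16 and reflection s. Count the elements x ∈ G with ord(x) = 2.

17

Enumerating element orders in G gives 17 elements of order 2.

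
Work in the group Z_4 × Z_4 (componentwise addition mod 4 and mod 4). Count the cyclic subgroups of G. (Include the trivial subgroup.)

10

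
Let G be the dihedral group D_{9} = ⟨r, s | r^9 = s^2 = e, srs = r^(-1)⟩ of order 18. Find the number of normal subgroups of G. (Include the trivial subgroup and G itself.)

G has 16 subgroups. Checking conjugation-invariance by order — order 1: 1/1 normal; order 2: 0/9 normal; order 3: 1/1 normal; order 6: 0/3 normal; order 9: 1/1 normal; order 18: 1/1 normal.
Total normal subgroups: 4.

4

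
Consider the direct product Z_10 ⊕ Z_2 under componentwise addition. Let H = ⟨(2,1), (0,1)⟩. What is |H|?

|⟨(2,1)⟩| = 10 and |⟨(0,1)⟩| = 2, so |H| is a multiple of lcm(10, 2) = 10 and divides |G| = 20.
Closing under the operation: H = {(0,0), (0,1), (2,0), (2,1), (4,0), (4,1), (6,0), (6,1), (8,0), (8,1)}, so |H| = 10.

10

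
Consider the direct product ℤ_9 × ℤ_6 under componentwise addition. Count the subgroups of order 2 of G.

|G| = 54 and 2 | 54, so subgroups of order 2 are possible by Lagrange.
The subgroups of order 2 are: {(0,0), (0,3)}.
So G has 1 subgroup of order 2.

1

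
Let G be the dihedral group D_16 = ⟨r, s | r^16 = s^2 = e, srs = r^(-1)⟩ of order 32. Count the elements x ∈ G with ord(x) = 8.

4

The elements of order 8 are: r^2, r^6, r^10, r^14.
That's 4.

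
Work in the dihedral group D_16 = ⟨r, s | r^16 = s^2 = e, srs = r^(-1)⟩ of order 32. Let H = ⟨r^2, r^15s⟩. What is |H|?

16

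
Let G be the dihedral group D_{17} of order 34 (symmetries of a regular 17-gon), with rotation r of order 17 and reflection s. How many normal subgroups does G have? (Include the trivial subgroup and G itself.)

3

G has 20 subgroups. Checking conjugation-invariance by order — order 1: 1/1 normal; order 2: 0/17 normal; order 17: 1/1 normal; order 34: 1/1 normal.
Total normal subgroups: 3.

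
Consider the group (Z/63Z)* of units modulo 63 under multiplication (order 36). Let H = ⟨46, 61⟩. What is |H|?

18

|⟨46⟩| = 3 and |⟨61⟩| = 6, so |H| is a multiple of lcm(3, 6) = 6 and divides |G| = 36.
Closing under the operation: H = {1, 4, 10, 13, 16, 19, 22, 25, 31, 34, 37, 40, 43, 46, 52, 55, 58, 61}, so |H| = 18.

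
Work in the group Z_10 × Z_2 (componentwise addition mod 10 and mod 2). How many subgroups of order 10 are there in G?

|G| = 20 and 10 | 20, so subgroups of order 10 are possible by Lagrange.
The subgroups of order 10 are: {(0,0), (0,1), (2,0), (2,1), (4,0), (4,1), (6,0), (6,1), (8,0), (8,1)}; {(0,0), (1,0), (2,0), (3,0), (4,0), (5,0), (6,0), (7,0), (8,0), (9,0)}; {(0,0), (1,1), (2,0), (3,1), (4,0), (5,1), (6,0), (7,1), (8,0), (9,1)}.
So G has 3 subgroups of order 10.

3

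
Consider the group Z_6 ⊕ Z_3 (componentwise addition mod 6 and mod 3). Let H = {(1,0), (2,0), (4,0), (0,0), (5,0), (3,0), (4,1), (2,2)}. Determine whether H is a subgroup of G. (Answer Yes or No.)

No

|H| = 8 does not divide |G| = 18, so by Lagrange H is not a subgroup.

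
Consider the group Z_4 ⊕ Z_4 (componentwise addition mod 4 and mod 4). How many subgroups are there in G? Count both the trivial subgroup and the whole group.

|G| = 16, so by Lagrange every subgroup order divides 16. Divisors: 1, 2, 4, 8, 16.
Subgroups by order — order 1: 1; order 2: 3; order 4: 7; order 8: 3; order 16: 1.
Total: 1 + 3 + 7 + 3 + 1 = 15.

15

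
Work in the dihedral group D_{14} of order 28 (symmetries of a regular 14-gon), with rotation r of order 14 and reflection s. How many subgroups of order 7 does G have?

1

|G| = 28 and 7 | 28, so subgroups of order 7 are possible by Lagrange.
The subgroups of order 7 are: {e, r^2, r^4, r^6, r^8, r^10, r^12}.
So G has 1 subgroup of order 7.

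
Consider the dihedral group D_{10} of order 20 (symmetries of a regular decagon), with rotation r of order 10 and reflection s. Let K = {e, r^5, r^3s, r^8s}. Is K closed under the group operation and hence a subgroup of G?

Yes

|K| = 4 divides |G| = 20, consistent with Lagrange.
K contains the identity, every element's inverse is in K, and K is closed under ·: it is a subgroup.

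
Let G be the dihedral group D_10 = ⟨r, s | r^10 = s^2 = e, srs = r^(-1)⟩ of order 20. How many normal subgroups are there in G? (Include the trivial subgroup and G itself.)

7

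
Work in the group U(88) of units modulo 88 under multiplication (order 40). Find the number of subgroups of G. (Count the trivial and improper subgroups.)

32

|G| = 40, so by Lagrange every subgroup order divides 40. Divisors: 1, 2, 4, 5, 8, 10, 20, 40.
Subgroups by order — order 1: 1; order 2: 7; order 4: 7; order 5: 1; order 8: 1; order 10: 7; order 20: 7; order 40: 1.
Total: 1 + 7 + 7 + 1 + 1 + 7 + 7 + 1 = 32.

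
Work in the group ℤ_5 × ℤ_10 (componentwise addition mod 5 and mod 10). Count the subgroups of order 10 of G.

6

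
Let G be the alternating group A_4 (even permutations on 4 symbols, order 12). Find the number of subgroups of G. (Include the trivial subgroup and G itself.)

|G| = 12, so by Lagrange every subgroup order divides 12. Divisors: 1, 2, 3, 4, 6, 12.
Subgroups by order — order 1: 1; order 2: 3; order 3: 4; order 4: 1; order 6: 0; order 12: 1.
Total: 1 + 3 + 4 + 1 + 0 + 1 = 10.

10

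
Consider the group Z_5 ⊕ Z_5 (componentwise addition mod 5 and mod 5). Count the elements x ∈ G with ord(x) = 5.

An element (a,b) has order lcm(ord(a), ord(b)); count pairs with lcm equal to 5.
Enumerating gives 24 such elements.

24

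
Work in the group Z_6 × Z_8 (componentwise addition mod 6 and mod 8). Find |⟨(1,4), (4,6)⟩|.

24

|⟨(1,4)⟩| = 6 and |⟨(4,6)⟩| = 12, so |H| is a multiple of lcm(6, 12) = 12 and divides |G| = 48.
Closing under the operation: H = {(0,0), (0,2), (0,4), (0,6), (1,0), (1,2), (1,4), (1,6), (2,0), (2,2), (2,4), (2,6), (3,0), (3,2), (3,4), (3,6), (4,0), (4,2), (4,4), (4,6), (5,0), (5,2), (5,4), (5,6)}, so |H| = 24.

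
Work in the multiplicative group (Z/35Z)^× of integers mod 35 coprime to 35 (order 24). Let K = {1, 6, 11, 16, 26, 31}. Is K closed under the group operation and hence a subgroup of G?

Yes

|K| = 6 divides |G| = 24, consistent with Lagrange.
K contains the identity, every element's inverse is in K, and K is closed under ·: it is a subgroup.
In fact K = ⟨26⟩.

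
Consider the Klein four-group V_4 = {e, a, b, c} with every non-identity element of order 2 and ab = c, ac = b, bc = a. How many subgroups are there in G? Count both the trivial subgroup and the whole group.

5

|G| = 4, so by Lagrange every subgroup order divides 4. Divisors: 1, 2, 4.
Subgroups by order — order 1: 1; order 2: 3; order 4: 1.
Total: 1 + 3 + 1 = 5.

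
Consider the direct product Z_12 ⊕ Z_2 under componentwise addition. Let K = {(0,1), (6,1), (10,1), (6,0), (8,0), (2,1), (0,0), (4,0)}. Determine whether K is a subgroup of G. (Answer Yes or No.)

Closure fails: (0,1) + (4,0) = (4,1) ∉ K. So K is not a subgroup.

No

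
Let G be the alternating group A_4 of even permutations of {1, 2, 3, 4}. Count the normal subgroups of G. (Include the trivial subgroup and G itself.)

G has 10 subgroups. Checking conjugation-invariance by order — order 1: 1/1 normal; order 2: 0/3 normal; order 3: 0/4 normal; order 4: 1/1 normal; order 12: 1/1 normal.
Total normal subgroups: 3.

3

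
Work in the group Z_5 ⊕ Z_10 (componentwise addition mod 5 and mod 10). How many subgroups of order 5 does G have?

6

|G| = 50 and 5 | 50, so subgroups of order 5 are possible by Lagrange.
The subgroups of order 5 are: {(0,0), (0,2), (0,4), (0,6), (0,8)}; {(0,0), (1,0), (2,0), (3,0), (4,0)}; {(0,0), (1,2), (2,4), (3,6), (4,8)}; {(0,0), (1,4), (2,8), (3,2), (4,6)}; … (6 in all).
So G has 6 subgroups of order 5.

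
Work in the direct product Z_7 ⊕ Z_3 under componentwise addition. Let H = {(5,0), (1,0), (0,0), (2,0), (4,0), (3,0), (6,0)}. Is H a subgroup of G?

|H| = 7 divides |G| = 21, consistent with Lagrange.
H contains the identity, every element's inverse is in H, and H is closed under +: it is a subgroup.
In fact H = ⟨(4,0)⟩.

Yes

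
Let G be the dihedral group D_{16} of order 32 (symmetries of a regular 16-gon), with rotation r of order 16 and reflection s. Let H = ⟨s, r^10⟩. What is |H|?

|⟨s⟩| = 2 and |⟨r^10⟩| = 8, so |H| is a multiple of lcm(2, 8) = 8 and divides |G| = 32.
Closing under the operation: H = {e, r^2, r^4, r^6, r^8, r^10, r^12, r^14, s, r^2s, r^4s, r^6s, r^8s, r^10s, r^12s, r^14s}, so |H| = 16.

16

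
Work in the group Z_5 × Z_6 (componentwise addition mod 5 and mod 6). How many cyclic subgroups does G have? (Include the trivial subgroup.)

8

Each element a generates a cyclic subgroup ⟨a⟩; distinct elements may generate the same one (a cyclic group of order d has φ(d) generators).
Cyclic subgroups by order — order 1: 1; order 2: 1; order 3: 1; order 5: 1; order 6: 1; order 10: 1; order 15: 1; order 30: 1.
Total: 8.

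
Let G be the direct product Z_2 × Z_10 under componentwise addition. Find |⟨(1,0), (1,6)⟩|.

|⟨(1,0)⟩| = 2 and |⟨(1,6)⟩| = 10, so |H| is a multiple of lcm(2, 10) = 10 and divides |G| = 20.
Closing under the operation: H = {(0,0), (0,2), (0,4), (0,6), (0,8), (1,0), (1,2), (1,4), (1,6), (1,8)}, so |H| = 10.

10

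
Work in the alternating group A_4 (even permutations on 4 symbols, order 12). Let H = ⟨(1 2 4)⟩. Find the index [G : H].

4

|⟨(1 2 4)⟩| = 3 and |G| = 12.
By Lagrange, [G : H] = |G|/|H| = 12/3 = 4.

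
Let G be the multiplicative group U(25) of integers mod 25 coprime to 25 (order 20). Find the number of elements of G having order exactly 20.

8

The elements of order 20 are: 2, 3, 8, 12, 13, 17, 22, 23.
That's 8.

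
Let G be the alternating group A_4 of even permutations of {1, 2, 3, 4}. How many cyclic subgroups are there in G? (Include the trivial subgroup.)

8

Each element a generates a cyclic subgroup ⟨a⟩; distinct elements may generate the same one (a cyclic group of order d has φ(d) generators).
Cyclic subgroups by order — order 1: 1; order 2: 3; order 3: 4.
Total: 8.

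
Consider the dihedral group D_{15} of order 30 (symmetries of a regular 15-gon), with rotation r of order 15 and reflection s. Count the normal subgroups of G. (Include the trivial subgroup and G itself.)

G has 28 subgroups. Checking conjugation-invariance by order — order 1: 1/1 normal; order 2: 0/15 normal; order 3: 1/1 normal; order 5: 1/1 normal; order 6: 0/5 normal; order 10: 0/3 normal; order 15: 1/1 normal; order 30: 1/1 normal.
Total normal subgroups: 5.

5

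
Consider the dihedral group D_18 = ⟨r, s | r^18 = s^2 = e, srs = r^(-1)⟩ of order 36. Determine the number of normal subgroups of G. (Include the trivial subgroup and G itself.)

9

G has 45 subgroups. Checking conjugation-invariance by order — order 1: 1/1 normal; order 2: 1/19 normal; order 3: 1/1 normal; order 4: 0/9 normal; order 6: 1/7 normal; order 9: 1/1 normal; order 12: 0/3 normal; order 18: 3/3 normal; order 36: 1/1 normal.
Total normal subgroups: 9.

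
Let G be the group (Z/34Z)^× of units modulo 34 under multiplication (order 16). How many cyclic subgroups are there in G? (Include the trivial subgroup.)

A cyclic subgroup of order d is generated by each of its φ(d) elements of order d, so the cyclic subgroups of order d number (#elements of order d)/φ(d).
Cyclic subgroups by order — order 1: 1; order 2: 1; order 4: 1; order 8: 1; order 16: 1.
Total: 5.

5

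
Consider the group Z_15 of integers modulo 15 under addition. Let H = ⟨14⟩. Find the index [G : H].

1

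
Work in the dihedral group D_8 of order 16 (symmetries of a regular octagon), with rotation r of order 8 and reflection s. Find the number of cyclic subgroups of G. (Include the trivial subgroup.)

12

Each element a generates a cyclic subgroup ⟨a⟩; distinct elements may generate the same one (a cyclic group of order d has φ(d) generators).
Cyclic subgroups by order — order 1: 1; order 2: 9; order 4: 1; order 8: 1.
Total: 12.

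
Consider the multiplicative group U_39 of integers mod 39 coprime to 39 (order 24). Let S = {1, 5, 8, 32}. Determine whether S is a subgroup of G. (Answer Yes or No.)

No

32 ∈ S but its inverse 11 ∉ S, so S is not a subgroup.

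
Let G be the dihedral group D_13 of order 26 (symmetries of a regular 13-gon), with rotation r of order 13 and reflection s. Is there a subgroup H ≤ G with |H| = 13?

Yes

13 | 26. A subgroup of order 13 is {e, r, r^2, r^3, r^4, r^5, r^6, r^7, r^8, r^9, r^10, r^11, r^12}.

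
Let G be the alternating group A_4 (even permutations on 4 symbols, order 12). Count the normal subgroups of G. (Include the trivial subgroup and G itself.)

G has 10 subgroups. Checking conjugation-invariance by order — order 1: 1/1 normal; order 2: 0/3 normal; order 3: 0/4 normal; order 4: 1/1 normal; order 12: 1/1 normal.
Total normal subgroups: 3.

3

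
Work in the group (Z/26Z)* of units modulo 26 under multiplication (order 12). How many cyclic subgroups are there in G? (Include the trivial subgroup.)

6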